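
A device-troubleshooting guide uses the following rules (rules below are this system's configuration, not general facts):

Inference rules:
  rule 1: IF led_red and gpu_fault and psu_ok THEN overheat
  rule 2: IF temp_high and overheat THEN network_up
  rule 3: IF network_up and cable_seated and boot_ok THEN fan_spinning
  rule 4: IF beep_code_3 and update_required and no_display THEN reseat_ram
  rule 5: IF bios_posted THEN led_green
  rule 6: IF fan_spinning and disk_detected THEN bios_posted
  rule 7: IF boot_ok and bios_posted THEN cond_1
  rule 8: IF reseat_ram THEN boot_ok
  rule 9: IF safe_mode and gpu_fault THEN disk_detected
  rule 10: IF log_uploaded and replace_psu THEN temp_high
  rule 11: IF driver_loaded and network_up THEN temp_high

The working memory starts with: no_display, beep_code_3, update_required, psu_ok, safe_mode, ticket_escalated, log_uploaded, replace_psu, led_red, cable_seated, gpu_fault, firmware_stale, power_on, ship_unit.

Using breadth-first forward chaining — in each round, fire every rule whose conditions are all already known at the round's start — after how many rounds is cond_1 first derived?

[1] rule 1 [IF led_red and gpu_fault and psu_ok THEN overheat]; rule 4 [IF beep_code_3 and update_required and no_display THEN reseat_ram]; rule 9 [IF safe_mode and gpu_fault THEN disk_detected]; rule 10 [IF log_uploaded and replace_psu THEN temp_high]. ⇒ new: overheat, reseat_ram, disk_detected, temp_high.
[2] rule 2 [IF temp_high and overheat THEN network_up]; rule 8 [IF reseat_ram THEN boot_ok]. ⇒ new: network_up, boot_ok.
[3] rule 3 [IF network_up and cable_seated and boot_ok THEN fan_spinning]. ⇒ new: fan_spinning.
[4] rule 6 [IF fan_spinning and disk_detected THEN bios_posted]. ⇒ new: bios_posted.
[5] rule 5 [IF bios_posted THEN led_green]; rule 7 [IF boot_ok and bios_posted THEN cond_1]. ⇒ new: led_green, cond_1.
cond_1 first appears in round 5.

5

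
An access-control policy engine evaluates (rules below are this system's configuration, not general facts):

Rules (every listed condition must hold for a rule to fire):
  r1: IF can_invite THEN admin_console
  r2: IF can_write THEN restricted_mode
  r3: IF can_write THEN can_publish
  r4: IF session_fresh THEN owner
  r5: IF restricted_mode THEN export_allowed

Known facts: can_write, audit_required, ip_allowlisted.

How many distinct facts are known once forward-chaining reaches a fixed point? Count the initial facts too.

Round 1: r2 [IF can_write THEN restricted_mode]; r3 [IF can_write THEN can_publish]. New: restricted_mode, can_publish.
Round 2: r5 [IF restricted_mode THEN export_allowed]. New: export_allowed.
Closure: {audit_required, can_publish, can_write, export_allowed, ip_allowlisted, restricted_mode} — 6 facts.

6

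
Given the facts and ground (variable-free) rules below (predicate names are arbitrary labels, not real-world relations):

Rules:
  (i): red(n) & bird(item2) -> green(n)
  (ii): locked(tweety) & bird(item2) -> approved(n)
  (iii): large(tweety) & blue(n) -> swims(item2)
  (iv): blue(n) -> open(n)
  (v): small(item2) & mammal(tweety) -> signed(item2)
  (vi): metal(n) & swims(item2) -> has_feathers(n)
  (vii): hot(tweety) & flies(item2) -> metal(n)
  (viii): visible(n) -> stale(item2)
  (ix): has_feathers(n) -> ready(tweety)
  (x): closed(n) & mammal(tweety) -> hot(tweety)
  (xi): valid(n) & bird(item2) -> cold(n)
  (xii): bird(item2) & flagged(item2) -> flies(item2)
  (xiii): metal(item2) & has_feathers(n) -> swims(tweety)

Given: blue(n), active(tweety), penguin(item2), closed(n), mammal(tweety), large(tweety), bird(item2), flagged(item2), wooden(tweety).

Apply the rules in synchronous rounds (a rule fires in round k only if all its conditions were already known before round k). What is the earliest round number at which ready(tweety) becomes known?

Round 1 fires (iii), (iv), (x), (xii), giving swims(item2), open(n), hot(tweety), flies(item2).
Round 2 fires (vii), giving metal(n).
Round 3 fires (vi), giving has_feathers(n).
Round 4 fires (ix), giving ready(tweety).
ready(tweety) first appears in round 4.

4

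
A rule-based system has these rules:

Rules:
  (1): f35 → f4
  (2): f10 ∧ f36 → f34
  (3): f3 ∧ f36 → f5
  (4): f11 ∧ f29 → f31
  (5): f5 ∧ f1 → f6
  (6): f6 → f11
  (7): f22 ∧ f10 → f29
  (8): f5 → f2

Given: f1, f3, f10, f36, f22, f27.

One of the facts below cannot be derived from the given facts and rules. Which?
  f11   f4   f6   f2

Round 1 fires (2), (3), (7), giving f34, f5, f29.
Round 2 fires (5), (8), giving f6, f2.
Round 3 fires (6), giving f11.
Round 4 fires (4), giving f31.
Derived: f11 (round 3), f6 (round 2), f2 (round 2). f4 never appears in any round.

f4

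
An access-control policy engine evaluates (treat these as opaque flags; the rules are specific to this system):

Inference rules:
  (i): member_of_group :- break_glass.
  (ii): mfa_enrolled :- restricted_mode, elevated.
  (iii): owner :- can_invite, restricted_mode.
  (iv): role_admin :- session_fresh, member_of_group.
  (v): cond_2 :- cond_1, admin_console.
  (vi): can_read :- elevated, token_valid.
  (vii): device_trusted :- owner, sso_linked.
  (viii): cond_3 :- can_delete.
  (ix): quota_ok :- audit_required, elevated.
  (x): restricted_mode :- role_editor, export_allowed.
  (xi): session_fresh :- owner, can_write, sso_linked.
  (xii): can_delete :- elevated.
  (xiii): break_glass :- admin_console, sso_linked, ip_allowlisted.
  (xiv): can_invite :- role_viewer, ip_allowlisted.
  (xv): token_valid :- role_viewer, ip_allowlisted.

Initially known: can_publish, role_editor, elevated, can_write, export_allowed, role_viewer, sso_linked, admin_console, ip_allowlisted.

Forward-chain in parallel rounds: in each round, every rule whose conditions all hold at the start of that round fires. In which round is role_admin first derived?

4

Round 1: (x) [restricted_mode :- role_editor, export_allowed.]; (xii) [can_delete :- elevated.]; (xiii) [break_glass :- admin_console, sso_linked, ip_allowlisted.]; (xiv) [can_invite :- role_viewer, ip_allowlisted.]; (xv) [token_valid :- role_viewer, ip_allowlisted.]. Adds restricted_mode, can_delete, break_glass, can_invite, token_valid.
Round 2: (i) [member_of_group :- break_glass.]; (ii) [mfa_enrolled :- restricted_mode, elevated.]; (iii) [owner :- can_invite, restricted_mode.]; (vi) [can_read :- elevated, token_valid.]; (viii) [cond_3 :- can_delete.]. Adds member_of_group, mfa_enrolled, owner, can_read, cond_3.
Round 3: (vii) [device_trusted :- owner, sso_linked.]; (xi) [session_fresh :- owner, can_write, sso_linked.]. Adds device_trusted, session_fresh.
Round 4: (iv) [role_admin :- session_fresh, member_of_group.]. Adds role_admin.
role_admin first appears in round 4.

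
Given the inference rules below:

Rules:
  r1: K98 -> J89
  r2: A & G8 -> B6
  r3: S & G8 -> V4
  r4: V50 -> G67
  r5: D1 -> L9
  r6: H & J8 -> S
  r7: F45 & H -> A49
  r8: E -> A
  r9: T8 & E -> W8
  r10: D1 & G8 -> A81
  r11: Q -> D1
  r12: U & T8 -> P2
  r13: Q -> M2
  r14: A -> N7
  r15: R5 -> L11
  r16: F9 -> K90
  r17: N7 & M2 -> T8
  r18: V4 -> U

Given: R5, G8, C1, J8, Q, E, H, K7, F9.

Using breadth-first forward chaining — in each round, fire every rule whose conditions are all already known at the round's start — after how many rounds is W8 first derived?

4

Round 1: r6 [H & J8 -> S]; r8 [E -> A]; r11 [Q -> D1]; r13 [Q -> M2]; r15 [R5 -> L11]; r16 [F9 -> K90]. Adds S, A, D1, M2, L11, K90.
Round 2: r2 [A & G8 -> B6]; r3 [S & G8 -> V4]; r5 [D1 -> L9]; r10 [D1 & G8 -> A81]; r14 [A -> N7]. Adds B6, V4, L9, A81, N7.
Round 3: r17 [N7 & M2 -> T8]; r18 [V4 -> U]. Adds T8, U.
Round 4: r9 [T8 & E -> W8]; r12 [U & T8 -> P2]. Adds W8, P2.
W8 first appears in round 4.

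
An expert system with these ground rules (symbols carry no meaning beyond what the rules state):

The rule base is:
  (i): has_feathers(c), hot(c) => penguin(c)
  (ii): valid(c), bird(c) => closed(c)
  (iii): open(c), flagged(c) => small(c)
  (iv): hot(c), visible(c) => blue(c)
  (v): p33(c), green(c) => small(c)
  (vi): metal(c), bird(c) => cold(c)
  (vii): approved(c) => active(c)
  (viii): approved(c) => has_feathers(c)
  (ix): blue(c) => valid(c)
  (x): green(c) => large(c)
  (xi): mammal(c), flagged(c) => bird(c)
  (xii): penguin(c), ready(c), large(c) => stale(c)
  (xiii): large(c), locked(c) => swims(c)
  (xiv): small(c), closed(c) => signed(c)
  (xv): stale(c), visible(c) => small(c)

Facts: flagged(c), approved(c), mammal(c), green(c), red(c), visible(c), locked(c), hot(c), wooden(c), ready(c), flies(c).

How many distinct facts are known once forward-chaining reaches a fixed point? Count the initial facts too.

Round 1 — (iv), (vii), (viii), (x), (xi), derive blue(c), active(c), has_feathers(c), large(c), bird(c).
Round 2 — (i), (ix), (xiii), derive penguin(c), valid(c), swims(c).
Round 3 — (ii), (xii), derive closed(c), stale(c).
Round 4 — (xv), derive small(c).
Round 5 — (xiv), derive signed(c).
Closure: {active(c), approved(c), bird(c), blue(c), closed(c), flagged(c), flies(c), green(c), has_feathers(c), hot(c), large(c), locked(c), mammal(c), penguin(c), ready(c), red(c), signed(c), small(c), stale(c), swims(c), valid(c), visible(c), wooden(c)} — 23 facts.

23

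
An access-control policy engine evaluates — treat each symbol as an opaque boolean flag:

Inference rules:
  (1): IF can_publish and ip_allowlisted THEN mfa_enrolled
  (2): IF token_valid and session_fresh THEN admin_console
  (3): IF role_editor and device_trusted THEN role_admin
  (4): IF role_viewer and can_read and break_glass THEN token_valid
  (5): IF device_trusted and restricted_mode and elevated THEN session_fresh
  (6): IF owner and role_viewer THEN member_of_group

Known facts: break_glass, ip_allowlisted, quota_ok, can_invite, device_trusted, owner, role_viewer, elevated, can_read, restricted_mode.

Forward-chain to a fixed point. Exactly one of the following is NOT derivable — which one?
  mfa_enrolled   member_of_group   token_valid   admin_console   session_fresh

Round 1 — (4), (5), (6), derive token_valid, session_fresh, member_of_group.
Round 2 — (2), derive admin_console.
Derived: admin_console (round 2), member_of_group (round 1), session_fresh (round 1), token_valid (round 1). mfa_enrolled never appears in any round.

mfa_enrolled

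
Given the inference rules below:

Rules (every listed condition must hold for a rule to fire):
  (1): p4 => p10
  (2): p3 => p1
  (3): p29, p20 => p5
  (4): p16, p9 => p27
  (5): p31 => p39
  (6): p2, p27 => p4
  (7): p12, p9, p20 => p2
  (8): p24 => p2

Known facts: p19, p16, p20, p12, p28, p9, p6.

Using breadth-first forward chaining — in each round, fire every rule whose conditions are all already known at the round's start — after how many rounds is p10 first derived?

Round 1 — (4), (7), derive p27, p2.
Round 2 — (6), derive p4.
Round 3 — (1), derive p10.
p10 first appears in round 3.

3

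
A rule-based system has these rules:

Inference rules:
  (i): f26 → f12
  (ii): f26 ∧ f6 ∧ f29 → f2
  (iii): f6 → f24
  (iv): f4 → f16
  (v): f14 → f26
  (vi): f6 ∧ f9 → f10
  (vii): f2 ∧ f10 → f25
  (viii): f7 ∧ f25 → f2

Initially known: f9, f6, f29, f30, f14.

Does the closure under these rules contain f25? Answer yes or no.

Round 1 — (iii), (v), (vi), derive f24, f26, f10.
Round 2 — (i), (ii), derive f12, f2.
Round 3 — (vii), derive f25.
f25 appears in round 3, so it is derivable.

yes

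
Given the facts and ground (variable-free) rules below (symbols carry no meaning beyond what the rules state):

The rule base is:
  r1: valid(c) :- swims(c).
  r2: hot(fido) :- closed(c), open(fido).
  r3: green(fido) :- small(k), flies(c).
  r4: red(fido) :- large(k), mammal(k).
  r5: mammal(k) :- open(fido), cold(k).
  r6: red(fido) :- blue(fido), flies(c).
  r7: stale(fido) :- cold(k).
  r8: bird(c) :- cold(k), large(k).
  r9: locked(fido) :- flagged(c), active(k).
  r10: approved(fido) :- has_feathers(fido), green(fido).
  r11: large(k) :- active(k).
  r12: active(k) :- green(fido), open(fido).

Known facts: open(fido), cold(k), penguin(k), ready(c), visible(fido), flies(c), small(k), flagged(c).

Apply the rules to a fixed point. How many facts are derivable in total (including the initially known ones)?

16

Round 1: r3 [green(fido) :- small(k), flies(c).]; r5 [mammal(k) :- open(fido), cold(k).]; r7 [stale(fido) :- cold(k).]. New: green(fido), mammal(k), stale(fido).
Round 2: r12 [active(k) :- green(fido), open(fido).]. New: active(k).
Round 3: r9 [locked(fido) :- flagged(c), active(k).]; r11 [large(k) :- active(k).]. New: locked(fido), large(k).
Round 4: r4 [red(fido) :- large(k), mammal(k).]; r8 [bird(c) :- cold(k), large(k).]. New: red(fido), bird(c).
Closure: {active(k), bird(c), cold(k), flagged(c), flies(c), green(fido), large(k), locked(fido), mammal(k), open(fido), penguin(k), ready(c), red(fido), small(k), stale(fido), visible(fido)} — 16 facts.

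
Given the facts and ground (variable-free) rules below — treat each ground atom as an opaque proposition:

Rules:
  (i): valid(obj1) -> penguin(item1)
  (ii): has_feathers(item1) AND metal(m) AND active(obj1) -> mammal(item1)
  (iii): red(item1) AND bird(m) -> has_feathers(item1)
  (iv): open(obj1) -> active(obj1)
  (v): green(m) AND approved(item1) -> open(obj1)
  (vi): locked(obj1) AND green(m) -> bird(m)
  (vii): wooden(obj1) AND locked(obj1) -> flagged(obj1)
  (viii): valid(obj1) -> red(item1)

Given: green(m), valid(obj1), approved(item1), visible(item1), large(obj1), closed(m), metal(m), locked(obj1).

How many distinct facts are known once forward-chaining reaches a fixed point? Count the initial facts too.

15

[1] (i) [valid(obj1) -> penguin(item1)]; (v) [green(m) AND approved(item1) -> open(obj1)]; (vi) [locked(obj1) AND green(m) -> bird(m)]; (viii) [valid(obj1) -> red(item1)]. ⇒ new: penguin(item1), open(obj1), bird(m), red(item1).
[2] (iii) [red(item1) AND bird(m) -> has_feathers(item1)]; (iv) [open(obj1) -> active(obj1)]. ⇒ new: has_feathers(item1), active(obj1).
[3] (ii) [has_feathers(item1) AND metal(m) AND active(obj1) -> mammal(item1)]. ⇒ new: mammal(item1).
Closure: {active(obj1), approved(item1), bird(m), closed(m), green(m), has_feathers(item1), large(obj1), locked(obj1), mammal(item1), metal(m), open(obj1), penguin(item1), red(item1), valid(obj1), visible(item1)} — 15 facts.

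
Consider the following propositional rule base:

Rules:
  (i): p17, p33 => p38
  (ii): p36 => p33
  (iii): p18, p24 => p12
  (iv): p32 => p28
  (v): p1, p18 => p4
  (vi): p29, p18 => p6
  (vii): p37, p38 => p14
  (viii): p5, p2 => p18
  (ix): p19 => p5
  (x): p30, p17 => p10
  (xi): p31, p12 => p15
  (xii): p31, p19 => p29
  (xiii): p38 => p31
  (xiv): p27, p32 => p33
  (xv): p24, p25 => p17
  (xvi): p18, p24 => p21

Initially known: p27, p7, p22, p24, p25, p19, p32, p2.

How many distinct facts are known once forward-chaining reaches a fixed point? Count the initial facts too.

20

Round 1: (iv) [p32 => p28]; (ix) [p19 => p5]; (xiv) [p27, p32 => p33]; (xv) [p24, p25 => p17]. Adds p28, p5, p33, p17.
Round 2: (i) [p17, p33 => p38]; (viii) [p5, p2 => p18]. Adds p38, p18.
Round 3: (iii) [p18, p24 => p12]; (xiii) [p38 => p31]; (xvi) [p18, p24 => p21]. Adds p12, p31, p21.
Round 4: (xi) [p31, p12 => p15]; (xii) [p31, p19 => p29]. Adds p15, p29.
Round 5: (vi) [p29, p18 => p6]. Adds p6.
Closure: {p12, p15, p17, p18, p19, p2, p21, p22, p24, p25, p27, p28, p29, p31, p32, p33, p38, p5, p6, p7} — 20 facts.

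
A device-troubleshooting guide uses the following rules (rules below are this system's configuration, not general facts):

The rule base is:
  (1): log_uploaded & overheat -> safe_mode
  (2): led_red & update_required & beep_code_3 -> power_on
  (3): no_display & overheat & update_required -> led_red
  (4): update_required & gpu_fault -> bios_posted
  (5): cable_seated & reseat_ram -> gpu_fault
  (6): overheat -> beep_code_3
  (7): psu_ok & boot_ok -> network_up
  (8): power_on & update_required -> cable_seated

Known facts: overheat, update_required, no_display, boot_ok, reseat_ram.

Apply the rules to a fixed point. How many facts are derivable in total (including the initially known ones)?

Round 1: (3) [no_display & overheat & update_required -> led_red]; (6) [overheat -> beep_code_3]. Adds led_red, beep_code_3.
Round 2: (2) [led_red & update_required & beep_code_3 -> power_on]. Adds power_on.
Round 3: (8) [power_on & update_required -> cable_seated]. Adds cable_seated.
Round 4: (5) [cable_seated & reseat_ram -> gpu_fault]. Adds gpu_fault.
Round 5: (4) [update_required & gpu_fault -> bios_posted]. Adds bios_posted.
Closure: {beep_code_3, bios_posted, boot_ok, cable_seated, gpu_fault, led_red, no_display, overheat, power_on, reseat_ram, update_required} — 11 facts.

11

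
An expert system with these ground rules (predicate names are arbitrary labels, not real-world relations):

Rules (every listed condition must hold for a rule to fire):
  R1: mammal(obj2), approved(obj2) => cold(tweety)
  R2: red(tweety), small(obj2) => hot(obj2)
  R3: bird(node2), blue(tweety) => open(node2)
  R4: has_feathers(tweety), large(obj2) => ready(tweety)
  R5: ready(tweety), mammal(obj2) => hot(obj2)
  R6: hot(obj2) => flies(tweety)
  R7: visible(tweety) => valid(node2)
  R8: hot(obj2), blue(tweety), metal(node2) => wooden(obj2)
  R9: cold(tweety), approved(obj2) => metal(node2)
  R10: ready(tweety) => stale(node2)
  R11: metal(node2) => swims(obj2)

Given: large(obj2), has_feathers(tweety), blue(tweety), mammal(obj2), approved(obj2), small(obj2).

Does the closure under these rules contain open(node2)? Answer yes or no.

Round 1: R1 [mammal(obj2), approved(obj2) => cold(tweety)]; R4 [has_feathers(tweety), large(obj2) => ready(tweety)]. New: cold(tweety), ready(tweety).
Round 2: R5 [ready(tweety), mammal(obj2) => hot(obj2)]; R9 [cold(tweety), approved(obj2) => metal(node2)]; R10 [ready(tweety) => stale(node2)]. New: hot(obj2), metal(node2), stale(node2).
Round 3: R6 [hot(obj2) => flies(tweety)]; R8 [hot(obj2), blue(tweety), metal(node2) => wooden(obj2)]; R11 [metal(node2) => swims(obj2)]. New: flies(tweety), wooden(obj2), swims(obj2).
Fixed point reached. open(node2) is concluded only by R3; R3 needs bird(node2) (never derived).

no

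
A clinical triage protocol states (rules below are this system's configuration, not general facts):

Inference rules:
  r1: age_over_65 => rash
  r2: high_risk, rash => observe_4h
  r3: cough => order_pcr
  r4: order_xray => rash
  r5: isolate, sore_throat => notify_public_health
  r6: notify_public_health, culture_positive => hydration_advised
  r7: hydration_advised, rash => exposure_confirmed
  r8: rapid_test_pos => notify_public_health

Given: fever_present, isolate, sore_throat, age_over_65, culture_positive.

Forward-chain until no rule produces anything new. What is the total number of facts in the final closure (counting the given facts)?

9

Round 1: r1 [age_over_65 => rash]; r5 [isolate, sore_throat => notify_public_health]. Adds rash, notify_public_health.
Round 2: r6 [notify_public_health, culture_positive => hydration_advised]. Adds hydration_advised.
Round 3: r7 [hydration_advised, rash => exposure_confirmed]. Adds exposure_confirmed.
Closure: {age_over_65, culture_positive, exposure_confirmed, fever_present, hydration_advised, isolate, notify_public_health, rash, sore_throat} — 9 facts.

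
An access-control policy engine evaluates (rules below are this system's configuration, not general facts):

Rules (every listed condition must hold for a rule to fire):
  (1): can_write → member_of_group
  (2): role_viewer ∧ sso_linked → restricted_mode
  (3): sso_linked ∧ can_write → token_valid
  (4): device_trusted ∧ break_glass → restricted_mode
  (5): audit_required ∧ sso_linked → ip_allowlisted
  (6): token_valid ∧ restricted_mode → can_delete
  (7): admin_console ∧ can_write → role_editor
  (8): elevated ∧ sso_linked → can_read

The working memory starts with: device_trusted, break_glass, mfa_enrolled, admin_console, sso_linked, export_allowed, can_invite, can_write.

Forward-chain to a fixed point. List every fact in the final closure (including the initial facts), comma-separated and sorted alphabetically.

Round 1 fires (1), (3), (4), (7), giving member_of_group, token_valid, restricted_mode, role_editor.
Round 2 fires (6), giving can_delete.

admin_console, break_glass, can_delete, can_invite, can_write, device_trusted, export_allowed, member_of_group, mfa_enrolled, restricted_mode, role_editor, sso_linked, token_valid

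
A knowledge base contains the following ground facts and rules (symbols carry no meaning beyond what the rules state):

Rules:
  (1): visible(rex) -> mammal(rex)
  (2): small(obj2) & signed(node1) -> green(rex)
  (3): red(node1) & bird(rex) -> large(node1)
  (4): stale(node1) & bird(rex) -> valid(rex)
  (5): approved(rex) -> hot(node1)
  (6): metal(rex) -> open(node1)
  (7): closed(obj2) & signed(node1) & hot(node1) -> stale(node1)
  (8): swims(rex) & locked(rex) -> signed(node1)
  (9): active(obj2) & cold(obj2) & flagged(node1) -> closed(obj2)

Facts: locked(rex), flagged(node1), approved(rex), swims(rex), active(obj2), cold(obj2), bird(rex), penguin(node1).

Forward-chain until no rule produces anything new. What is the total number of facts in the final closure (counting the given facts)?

13

Round 1 — (5), (8), (9), derive hot(node1), signed(node1), closed(obj2).
Round 2 — (7), derive stale(node1).
Round 3 — (4), derive valid(rex).
Closure: {active(obj2), approved(rex), bird(rex), closed(obj2), cold(obj2), flagged(node1), hot(node1), locked(rex), penguin(node1), signed(node1), stale(node1), swims(rex), valid(rex)} — 13 facts.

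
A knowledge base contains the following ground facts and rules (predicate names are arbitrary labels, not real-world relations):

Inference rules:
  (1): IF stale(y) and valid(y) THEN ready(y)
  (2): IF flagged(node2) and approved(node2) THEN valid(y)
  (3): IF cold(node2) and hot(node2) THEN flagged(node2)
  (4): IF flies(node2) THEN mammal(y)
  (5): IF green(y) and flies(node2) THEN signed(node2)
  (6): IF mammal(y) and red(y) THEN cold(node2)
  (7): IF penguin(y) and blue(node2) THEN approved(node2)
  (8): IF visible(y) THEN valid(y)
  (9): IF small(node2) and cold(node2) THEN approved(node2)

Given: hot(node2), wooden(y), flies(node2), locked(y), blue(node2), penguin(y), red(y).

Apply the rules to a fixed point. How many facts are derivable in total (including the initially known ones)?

Round 1: (4) [IF flies(node2) THEN mammal(y)]; (7) [IF penguin(y) and blue(node2) THEN approved(node2)]. New: mammal(y), approved(node2).
Round 2: (6) [IF mammal(y) and red(y) THEN cold(node2)]. New: cold(node2).
Round 3: (3) [IF cold(node2) and hot(node2) THEN flagged(node2)]. New: flagged(node2).
Round 4: (2) [IF flagged(node2) and approved(node2) THEN valid(y)]. New: valid(y).
Closure: {approved(node2), blue(node2), cold(node2), flagged(node2), flies(node2), hot(node2), locked(y), mammal(y), penguin(y), red(y), valid(y), wooden(y)} — 12 facts.

12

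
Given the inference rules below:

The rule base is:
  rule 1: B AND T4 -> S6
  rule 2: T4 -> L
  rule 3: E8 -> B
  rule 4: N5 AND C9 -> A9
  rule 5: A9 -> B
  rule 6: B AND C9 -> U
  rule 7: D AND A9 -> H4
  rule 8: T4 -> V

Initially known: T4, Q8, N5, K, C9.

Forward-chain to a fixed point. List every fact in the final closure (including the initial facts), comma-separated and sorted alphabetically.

[1] rule 2 [T4 -> L]; rule 4 [N5 AND C9 -> A9]; rule 8 [T4 -> V]. ⇒ new: L, A9, V.
[2] rule 5 [A9 -> B]. ⇒ new: B.
[3] rule 1 [B AND T4 -> S6]; rule 6 [B AND C9 -> U]. ⇒ new: S6, U.

A9, B, C9, K, L, N5, Q8, S6, T4, U, V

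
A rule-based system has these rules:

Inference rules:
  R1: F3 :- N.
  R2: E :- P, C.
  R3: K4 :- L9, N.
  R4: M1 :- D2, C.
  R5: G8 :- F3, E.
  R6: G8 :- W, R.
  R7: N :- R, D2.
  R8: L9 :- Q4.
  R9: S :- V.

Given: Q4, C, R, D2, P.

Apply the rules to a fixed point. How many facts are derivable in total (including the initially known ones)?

12

[1] R2 [E :- P, C.]; R4 [M1 :- D2, C.]; R7 [N :- R, D2.]; R8 [L9 :- Q4.]. ⇒ new: E, M1, N, L9.
[2] R1 [F3 :- N.]; R3 [K4 :- L9, N.]. ⇒ new: F3, K4.
[3] R5 [G8 :- F3, E.]. ⇒ new: G8.
Closure: {C, D2, E, F3, G8, K4, L9, M1, N, P, Q4, R} — 12 facts.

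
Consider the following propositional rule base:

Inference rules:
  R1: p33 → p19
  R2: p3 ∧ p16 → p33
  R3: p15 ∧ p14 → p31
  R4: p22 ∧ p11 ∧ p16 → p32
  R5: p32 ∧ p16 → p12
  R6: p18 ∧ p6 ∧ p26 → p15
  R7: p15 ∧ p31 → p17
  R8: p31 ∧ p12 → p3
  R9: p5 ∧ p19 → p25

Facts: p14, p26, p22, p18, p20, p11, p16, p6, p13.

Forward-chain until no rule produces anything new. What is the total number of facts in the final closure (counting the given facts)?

Round 1: R4 [p22 ∧ p11 ∧ p16 → p32]; R6 [p18 ∧ p6 ∧ p26 → p15]. New: p32, p15.
Round 2: R3 [p15 ∧ p14 → p31]; R5 [p32 ∧ p16 → p12]. New: p31, p12.
Round 3: R7 [p15 ∧ p31 → p17]; R8 [p31 ∧ p12 → p3]. New: p17, p3.
Round 4: R2 [p3 ∧ p16 → p33]. New: p33.
Round 5: R1 [p33 → p19]. New: p19.
Closure: {p11, p12, p13, p14, p15, p16, p17, p18, p19, p20, p22, p26, p3, p31, p32, p33, p6} — 17 facts.

17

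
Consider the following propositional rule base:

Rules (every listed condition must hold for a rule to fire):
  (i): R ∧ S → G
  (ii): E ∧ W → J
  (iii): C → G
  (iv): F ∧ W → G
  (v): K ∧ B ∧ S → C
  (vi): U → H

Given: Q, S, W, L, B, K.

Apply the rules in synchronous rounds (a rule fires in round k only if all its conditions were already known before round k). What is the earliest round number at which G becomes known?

[1] (v) [K ∧ B ∧ S → C]. ⇒ new: C.
[2] (iii) [C → G]. ⇒ new: G.
G first appears in round 2.

2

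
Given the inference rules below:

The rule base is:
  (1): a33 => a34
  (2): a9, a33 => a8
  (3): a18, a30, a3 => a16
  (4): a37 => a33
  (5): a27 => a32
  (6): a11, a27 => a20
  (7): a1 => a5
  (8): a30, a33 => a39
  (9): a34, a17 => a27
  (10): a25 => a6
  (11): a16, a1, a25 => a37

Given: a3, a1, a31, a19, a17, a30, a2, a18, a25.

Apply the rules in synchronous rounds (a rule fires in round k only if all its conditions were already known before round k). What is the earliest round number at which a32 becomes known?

[1] (3) [a18, a30, a3 => a16]; (7) [a1 => a5]; (10) [a25 => a6]. ⇒ new: a16, a5, a6.
[2] (11) [a16, a1, a25 => a37]. ⇒ new: a37.
[3] (4) [a37 => a33]. ⇒ new: a33.
[4] (1) [a33 => a34]; (8) [a30, a33 => a39]. ⇒ new: a34, a39.
[5] (9) [a34, a17 => a27]. ⇒ new: a27.
[6] (5) [a27 => a32]. ⇒ new: a32.
a32 first appears in round 6.

6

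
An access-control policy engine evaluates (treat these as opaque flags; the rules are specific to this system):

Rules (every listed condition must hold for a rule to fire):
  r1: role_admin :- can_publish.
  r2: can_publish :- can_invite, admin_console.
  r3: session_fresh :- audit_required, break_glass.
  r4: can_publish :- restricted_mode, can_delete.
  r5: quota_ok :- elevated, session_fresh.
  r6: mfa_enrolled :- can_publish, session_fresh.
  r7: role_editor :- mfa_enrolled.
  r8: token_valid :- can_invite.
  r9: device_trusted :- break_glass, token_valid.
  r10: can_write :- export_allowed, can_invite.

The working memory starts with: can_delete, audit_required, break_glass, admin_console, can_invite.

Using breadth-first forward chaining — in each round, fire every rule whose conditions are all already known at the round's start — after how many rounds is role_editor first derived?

Round 1: r2 [can_publish :- can_invite, admin_console.]; r3 [session_fresh :- audit_required, break_glass.]; r8 [token_valid :- can_invite.]. New: can_publish, session_fresh, token_valid.
Round 2: r1 [role_admin :- can_publish.]; r6 [mfa_enrolled :- can_publish, session_fresh.]; r9 [device_trusted :- break_glass, token_valid.]. New: role_admin, mfa_enrolled, device_trusted.
Round 3: r7 [role_editor :- mfa_enrolled.]. New: role_editor.
role_editor first appears in round 3.

3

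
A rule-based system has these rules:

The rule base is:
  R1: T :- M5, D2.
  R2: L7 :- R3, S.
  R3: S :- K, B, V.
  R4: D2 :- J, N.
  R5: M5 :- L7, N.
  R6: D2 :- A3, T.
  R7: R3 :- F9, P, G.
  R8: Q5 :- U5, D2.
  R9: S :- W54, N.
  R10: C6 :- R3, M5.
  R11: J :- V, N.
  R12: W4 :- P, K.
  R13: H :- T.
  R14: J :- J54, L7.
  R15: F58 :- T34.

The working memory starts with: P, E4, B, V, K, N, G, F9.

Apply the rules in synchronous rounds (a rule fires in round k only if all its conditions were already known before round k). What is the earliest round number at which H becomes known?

5

Round 1 fires R3, R7, R11, R12, giving S, R3, J, W4.
Round 2 fires R2, R4, giving L7, D2.
Round 3 fires R5, giving M5.
Round 4 fires R1, R10, giving T, C6.
Round 5 fires R13, giving H.
H first appears in round 5.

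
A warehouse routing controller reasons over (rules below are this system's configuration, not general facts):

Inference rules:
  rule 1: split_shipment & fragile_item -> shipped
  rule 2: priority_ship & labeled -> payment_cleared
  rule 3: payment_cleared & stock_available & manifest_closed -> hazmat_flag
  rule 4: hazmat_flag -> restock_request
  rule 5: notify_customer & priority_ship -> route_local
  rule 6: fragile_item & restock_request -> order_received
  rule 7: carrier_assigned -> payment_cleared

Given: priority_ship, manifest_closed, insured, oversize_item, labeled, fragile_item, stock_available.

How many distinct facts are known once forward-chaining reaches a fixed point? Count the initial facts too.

Round 1 fires rule 2, giving payment_cleared.
Round 2 fires rule 3, giving hazmat_flag.
Round 3 fires rule 4, giving restock_request.
Round 4 fires rule 6, giving order_received.
Closure: {fragile_item, hazmat_flag, insured, labeled, manifest_closed, order_received, oversize_item, payment_cleared, priority_ship, restock_request, stock_available} — 11 facts.

11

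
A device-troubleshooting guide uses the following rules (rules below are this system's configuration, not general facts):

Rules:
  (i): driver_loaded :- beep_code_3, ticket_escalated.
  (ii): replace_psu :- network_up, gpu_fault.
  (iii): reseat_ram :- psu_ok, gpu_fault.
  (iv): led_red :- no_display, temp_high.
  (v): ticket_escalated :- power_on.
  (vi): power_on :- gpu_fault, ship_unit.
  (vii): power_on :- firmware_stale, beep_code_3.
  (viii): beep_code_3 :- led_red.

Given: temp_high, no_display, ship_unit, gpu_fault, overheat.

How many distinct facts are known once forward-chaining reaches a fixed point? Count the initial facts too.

Round 1: (iv) [led_red :- no_display, temp_high.]; (vi) [power_on :- gpu_fault, ship_unit.]. Adds led_red, power_on.
Round 2: (v) [ticket_escalated :- power_on.]; (viii) [beep_code_3 :- led_red.]. Adds ticket_escalated, beep_code_3.
Round 3: (i) [driver_loaded :- beep_code_3, ticket_escalated.]. Adds driver_loaded.
Closure: {beep_code_3, driver_loaded, gpu_fault, led_red, no_display, overheat, power_on, ship_unit, temp_high, ticket_escalated} — 10 facts.

10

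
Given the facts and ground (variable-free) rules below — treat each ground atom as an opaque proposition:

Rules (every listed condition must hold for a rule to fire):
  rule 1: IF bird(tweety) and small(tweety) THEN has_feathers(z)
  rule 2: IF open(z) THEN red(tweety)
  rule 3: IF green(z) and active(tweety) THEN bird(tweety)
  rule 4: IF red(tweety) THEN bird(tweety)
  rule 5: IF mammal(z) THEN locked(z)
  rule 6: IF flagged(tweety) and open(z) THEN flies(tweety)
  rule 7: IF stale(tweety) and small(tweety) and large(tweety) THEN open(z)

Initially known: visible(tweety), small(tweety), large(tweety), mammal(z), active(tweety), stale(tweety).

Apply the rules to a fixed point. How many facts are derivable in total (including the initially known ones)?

Round 1 fires rule 5, rule 7, giving locked(z), open(z).
Round 2 fires rule 2, giving red(tweety).
Round 3 fires rule 4, giving bird(tweety).
Round 4 fires rule 1, giving has_feathers(z).
Closure: {active(tweety), bird(tweety), has_feathers(z), large(tweety), locked(z), mammal(z), open(z), red(tweety), small(tweety), stale(tweety), visible(tweety)} — 11 facts.

11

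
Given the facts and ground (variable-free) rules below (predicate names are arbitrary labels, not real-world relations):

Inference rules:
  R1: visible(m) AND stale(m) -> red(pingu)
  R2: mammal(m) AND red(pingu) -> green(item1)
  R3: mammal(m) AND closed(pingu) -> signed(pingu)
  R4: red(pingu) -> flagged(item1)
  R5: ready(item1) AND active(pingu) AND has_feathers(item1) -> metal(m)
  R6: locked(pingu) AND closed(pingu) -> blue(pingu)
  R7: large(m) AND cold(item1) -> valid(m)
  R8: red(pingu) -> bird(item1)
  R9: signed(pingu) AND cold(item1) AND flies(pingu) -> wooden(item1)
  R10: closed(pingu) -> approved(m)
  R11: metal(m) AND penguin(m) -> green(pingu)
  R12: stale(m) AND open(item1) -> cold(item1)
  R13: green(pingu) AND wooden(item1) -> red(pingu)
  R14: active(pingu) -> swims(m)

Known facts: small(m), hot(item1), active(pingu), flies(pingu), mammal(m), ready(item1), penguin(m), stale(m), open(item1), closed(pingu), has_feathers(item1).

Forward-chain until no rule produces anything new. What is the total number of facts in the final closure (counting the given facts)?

Round 1: R3 [mammal(m) AND closed(pingu) -> signed(pingu)]; R5 [ready(item1) AND active(pingu) AND has_feathers(item1) -> metal(m)]; R10 [closed(pingu) -> approved(m)]; R12 [stale(m) AND open(item1) -> cold(item1)]; R14 [active(pingu) -> swims(m)]. New: signed(pingu), metal(m), approved(m), cold(item1), swims(m).
Round 2: R9 [signed(pingu) AND cold(item1) AND flies(pingu) -> wooden(item1)]; R11 [metal(m) AND penguin(m) -> green(pingu)]. New: wooden(item1), green(pingu).
Round 3: R13 [green(pingu) AND wooden(item1) -> red(pingu)]. New: red(pingu).
Round 4: R2 [mammal(m) AND red(pingu) -> green(item1)]; R4 [red(pingu) -> flagged(item1)]; R8 [red(pingu) -> bird(item1)]. New: green(item1), flagged(item1), bird(item1).
Closure: {active(pingu), approved(m), bird(item1), closed(pingu), cold(item1), flagged(item1), flies(pingu), green(item1), green(pingu), has_feathers(item1), hot(item1), mammal(m), metal(m), open(item1), penguin(m), ready(item1), red(pingu), signed(pingu), small(m), stale(m), swims(m), wooden(item1)} — 22 facts.

22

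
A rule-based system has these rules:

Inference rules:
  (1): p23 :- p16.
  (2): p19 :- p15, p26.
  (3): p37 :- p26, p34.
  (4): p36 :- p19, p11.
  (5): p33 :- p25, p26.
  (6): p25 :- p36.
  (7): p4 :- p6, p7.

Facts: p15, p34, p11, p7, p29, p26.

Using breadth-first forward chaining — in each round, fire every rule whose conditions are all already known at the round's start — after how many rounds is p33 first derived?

Round 1: (2) [p19 :- p15, p26.]; (3) [p37 :- p26, p34.]. Adds p19, p37.
Round 2: (4) [p36 :- p19, p11.]. Adds p36.
Round 3: (6) [p25 :- p36.]. Adds p25.
Round 4: (5) [p33 :- p25, p26.]. Adds p33.
p33 first appears in round 4.

4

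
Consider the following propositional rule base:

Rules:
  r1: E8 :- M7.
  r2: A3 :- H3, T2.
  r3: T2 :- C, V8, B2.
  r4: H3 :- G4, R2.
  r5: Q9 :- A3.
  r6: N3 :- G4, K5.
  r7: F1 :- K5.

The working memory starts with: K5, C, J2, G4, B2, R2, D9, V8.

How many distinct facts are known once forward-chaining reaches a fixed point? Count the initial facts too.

14

Round 1: r3 [T2 :- C, V8, B2.]; r4 [H3 :- G4, R2.]; r6 [N3 :- G4, K5.]; r7 [F1 :- K5.]. New: T2, H3, N3, F1.
Round 2: r2 [A3 :- H3, T2.]. New: A3.
Round 3: r5 [Q9 :- A3.]. New: Q9.
Closure: {A3, B2, C, D9, F1, G4, H3, J2, K5, N3, Q9, R2, T2, V8} — 14 facts.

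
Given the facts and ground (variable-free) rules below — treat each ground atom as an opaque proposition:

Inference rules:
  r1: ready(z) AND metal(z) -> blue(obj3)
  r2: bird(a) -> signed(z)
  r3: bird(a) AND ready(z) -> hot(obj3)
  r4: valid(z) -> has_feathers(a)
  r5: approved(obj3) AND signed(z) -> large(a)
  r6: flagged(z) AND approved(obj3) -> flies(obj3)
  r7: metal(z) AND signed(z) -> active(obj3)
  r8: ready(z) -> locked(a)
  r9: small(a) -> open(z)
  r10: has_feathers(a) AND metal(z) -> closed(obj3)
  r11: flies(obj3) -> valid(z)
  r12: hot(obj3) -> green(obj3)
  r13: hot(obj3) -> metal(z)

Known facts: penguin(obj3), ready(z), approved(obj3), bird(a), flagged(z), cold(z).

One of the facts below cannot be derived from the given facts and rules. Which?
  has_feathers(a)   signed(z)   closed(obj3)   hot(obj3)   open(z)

open(z)

Round 1 fires r2, r3, r6, r8, giving signed(z), hot(obj3), flies(obj3), locked(a).
Round 2 fires r5, r11, r12, r13, giving large(a), valid(z), green(obj3), metal(z).
Round 3 fires r1, r4, r7, giving blue(obj3), has_feathers(a), active(obj3).
Round 4 fires r10, giving closed(obj3).
Derived: has_feathers(a) (round 3), signed(z) (round 1), hot(obj3) (round 1), closed(obj3) (round 4). open(z) never appears in any round.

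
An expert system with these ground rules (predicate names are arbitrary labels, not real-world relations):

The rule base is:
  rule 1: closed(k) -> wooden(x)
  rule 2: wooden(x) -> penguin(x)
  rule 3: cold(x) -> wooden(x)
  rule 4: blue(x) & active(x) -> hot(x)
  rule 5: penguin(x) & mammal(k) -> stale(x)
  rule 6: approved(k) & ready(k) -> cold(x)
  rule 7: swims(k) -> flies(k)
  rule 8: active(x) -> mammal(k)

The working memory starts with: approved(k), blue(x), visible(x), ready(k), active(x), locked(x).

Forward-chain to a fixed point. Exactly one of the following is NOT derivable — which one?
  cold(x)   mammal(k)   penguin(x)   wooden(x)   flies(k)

[1] rule 4 [blue(x) & active(x) -> hot(x)]; rule 6 [approved(k) & ready(k) -> cold(x)]; rule 8 [active(x) -> mammal(k)]. ⇒ new: hot(x), cold(x), mammal(k).
[2] rule 3 [cold(x) -> wooden(x)]. ⇒ new: wooden(x).
[3] rule 2 [wooden(x) -> penguin(x)]. ⇒ new: penguin(x).
[4] rule 5 [penguin(x) & mammal(k) -> stale(x)]. ⇒ new: stale(x).
Derived: penguin(x) (round 3), wooden(x) (round 2), mammal(k) (round 1), cold(x) (round 1). flies(k) never appears in any round.

flies(k)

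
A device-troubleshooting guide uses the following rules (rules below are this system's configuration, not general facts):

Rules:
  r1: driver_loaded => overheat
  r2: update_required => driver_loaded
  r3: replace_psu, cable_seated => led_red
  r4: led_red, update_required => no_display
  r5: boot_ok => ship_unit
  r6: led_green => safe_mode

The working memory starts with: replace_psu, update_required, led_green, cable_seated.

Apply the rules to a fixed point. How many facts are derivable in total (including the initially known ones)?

[1] r2 [update_required => driver_loaded]; r3 [replace_psu, cable_seated => led_red]; r6 [led_green => safe_mode]. ⇒ new: driver_loaded, led_red, safe_mode.
[2] r1 [driver_loaded => overheat]; r4 [led_red, update_required => no_display]. ⇒ new: overheat, no_display.
Closure: {cable_seated, driver_loaded, led_green, led_red, no_display, overheat, replace_psu, safe_mode, update_required} — 9 facts.

9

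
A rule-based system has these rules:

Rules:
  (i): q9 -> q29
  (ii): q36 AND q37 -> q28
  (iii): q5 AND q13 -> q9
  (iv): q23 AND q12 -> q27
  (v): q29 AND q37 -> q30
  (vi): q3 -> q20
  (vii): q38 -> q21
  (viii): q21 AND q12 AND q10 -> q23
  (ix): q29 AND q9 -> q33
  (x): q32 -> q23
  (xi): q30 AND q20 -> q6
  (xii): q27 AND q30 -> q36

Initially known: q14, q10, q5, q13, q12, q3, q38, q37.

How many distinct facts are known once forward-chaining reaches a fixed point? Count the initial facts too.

19

[1] (iii) [q5 AND q13 -> q9]; (vi) [q3 -> q20]; (vii) [q38 -> q21]. ⇒ new: q9, q20, q21.
[2] (i) [q9 -> q29]; (viii) [q21 AND q12 AND q10 -> q23]. ⇒ new: q29, q23.
[3] (iv) [q23 AND q12 -> q27]; (v) [q29 AND q37 -> q30]; (ix) [q29 AND q9 -> q33]. ⇒ new: q27, q30, q33.
[4] (xi) [q30 AND q20 -> q6]; (xii) [q27 AND q30 -> q36]. ⇒ new: q6, q36.
[5] (ii) [q36 AND q37 -> q28]. ⇒ new: q28.
Closure: {q10, q12, q13, q14, q20, q21, q23, q27, q28, q29, q3, q30, q33, q36, q37, q38, q5, q6, q9} — 19 facts.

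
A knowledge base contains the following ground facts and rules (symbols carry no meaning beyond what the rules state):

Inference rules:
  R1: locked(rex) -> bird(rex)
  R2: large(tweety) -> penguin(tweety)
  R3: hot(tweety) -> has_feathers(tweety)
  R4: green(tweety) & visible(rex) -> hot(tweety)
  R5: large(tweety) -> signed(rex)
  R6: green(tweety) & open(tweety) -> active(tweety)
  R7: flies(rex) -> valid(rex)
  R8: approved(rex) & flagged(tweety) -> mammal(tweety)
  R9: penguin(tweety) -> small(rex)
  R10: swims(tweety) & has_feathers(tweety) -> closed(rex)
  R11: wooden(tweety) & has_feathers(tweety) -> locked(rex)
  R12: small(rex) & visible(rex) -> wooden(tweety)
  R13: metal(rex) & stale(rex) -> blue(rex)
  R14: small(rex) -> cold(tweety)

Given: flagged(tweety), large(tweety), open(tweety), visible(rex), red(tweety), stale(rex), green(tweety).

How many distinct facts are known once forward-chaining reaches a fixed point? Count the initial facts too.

Round 1 — R2, R4, R5, R6, derive penguin(tweety), hot(tweety), signed(rex), active(tweety).
Round 2 — R3, R9, derive has_feathers(tweety), small(rex).
Round 3 — R12, R14, derive wooden(tweety), cold(tweety).
Round 4 — R11, derive locked(rex).
Round 5 — R1, derive bird(rex).
Closure: {active(tweety), bird(rex), cold(tweety), flagged(tweety), green(tweety), has_feathers(tweety), hot(tweety), large(tweety), locked(rex), open(tweety), penguin(tweety), red(tweety), signed(rex), small(rex), stale(rex), visible(rex), wooden(tweety)} — 17 facts.

17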